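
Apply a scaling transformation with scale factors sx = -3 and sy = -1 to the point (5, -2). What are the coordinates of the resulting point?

Scaling matrix:
[[-3, 0], [0, -1]]
Result: (5 × -3, -2 × -1) = (-15, 2)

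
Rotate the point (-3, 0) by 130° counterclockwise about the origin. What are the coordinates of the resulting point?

Rotation matrix for 130°: [[cos 130°, -sin 130°], [sin 130°, cos 130°]] ≈ [[-0.642788, -0.766044], [0.766044, -0.642788]]
[[-0.642788, -0.766044], [0.766044, -0.642788]] × [-3, 0]ᵀ ≈ [1.9284, -2.2981]ᵀ
Result: (1.9284, -2.2981)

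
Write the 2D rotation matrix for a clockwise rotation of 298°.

Rotation matrix formula: [[cos θ, -sin θ], [sin θ, cos θ]]
A clockwise rotation by 298° is equivalent to a counterclockwise rotation by -298°.
For θ = -298°:
cos(-298°) = 0.4695
sin(-298°) = 0.8829
Result: [[0.4695, -0.8829], [0.8829, 0.4695]]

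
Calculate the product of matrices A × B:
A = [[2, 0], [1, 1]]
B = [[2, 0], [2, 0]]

Matrix multiplication:
C[0][0] = 2×2 + 0×2 = 4
C[0][1] = 2×0 + 0×0 = 0
C[1][0] = 1×2 + 1×2 = 4
C[1][1] = 1×0 + 1×0 = 0
Result: [[4, 0], [4, 0]]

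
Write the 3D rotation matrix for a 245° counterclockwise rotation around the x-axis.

Rotation matrix for counterclockwise 245° around x-axis:
cos(245°) = -0.4226, sin(245°) = -0.9063
Result: [[1, 0, 0], [0, -0.4226, 0.9063], [0, -0.9063, -0.4226]]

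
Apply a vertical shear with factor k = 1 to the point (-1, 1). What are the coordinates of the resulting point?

Shear matrix for vertical shear with factor k = 1:
[[1, 0], [1, 1]]
Result: (-1, 1) → (-1, 0)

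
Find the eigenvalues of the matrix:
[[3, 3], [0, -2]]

Characteristic equation: det(A - λI) = 0
λ² - (trace)λ + (det) = 0
trace = 3 + -2 = 1, det = (3)(-2) - (3)(0) = -6
λ² - (1)λ + (-6) = 0
λ = (1 ± √((1)² - 4·(-6))) / 2 = (1 ± √25) / 2
Solving: λ = -2, 3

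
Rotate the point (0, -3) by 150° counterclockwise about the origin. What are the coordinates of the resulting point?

Rotation matrix for 150°: [[cos 150°, -sin 150°], [sin 150°, cos 150°]] ≈ [[-0.866025, -0.500000], [0.500000, -0.866025]]
[[-0.866025, -0.500000], [0.500000, -0.866025]] × [0, -3]ᵀ ≈ [1.5000, 2.5981]ᵀ
Result: (1.5000, 2.5981)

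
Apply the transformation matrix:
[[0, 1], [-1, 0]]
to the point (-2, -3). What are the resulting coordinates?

Matrix multiplication:
[[0, 1], [-1, 0]] × [-2, -3]ᵀ
= [(0)(-2) + (1)(-3), (-1)(-2) + (0)(-3)]ᵀ
= [-3, 2]ᵀ
Result: (-3, 2)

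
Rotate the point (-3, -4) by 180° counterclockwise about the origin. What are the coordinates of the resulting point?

Rotation matrix for 180°: [[cos 180°, -sin 180°], [sin 180°, cos 180°]] = [[-1, 0], [0, -1]]
[[-1, 0], [0, -1]] × [-3, -4]ᵀ = [3, 4]ᵀ
Result: (3, 4)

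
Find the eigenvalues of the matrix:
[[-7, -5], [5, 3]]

Characteristic equation: det(A - λI) = 0
λ² - (trace)λ + (det) = 0
trace = -7 + 3 = -4, det = (-7)(3) - (-5)(5) = 4
λ² - (-4)λ + (4) = 0
λ = (-4 ± √((-4)² - 4·(4))) / 2 = (-4 ± √0) / 2
Solving: λ = -2, -2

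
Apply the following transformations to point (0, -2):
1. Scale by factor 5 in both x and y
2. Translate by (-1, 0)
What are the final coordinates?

Step 1: Scale (0, -2) by 5 → (0, -10)
Step 2: Translate by (-1, 0) → (-1, -10)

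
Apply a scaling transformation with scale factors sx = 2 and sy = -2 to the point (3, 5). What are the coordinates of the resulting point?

Scaling matrix:
[[2, 0], [0, -2]]
Result: (3 × 2, 5 × -2) = (6, -10)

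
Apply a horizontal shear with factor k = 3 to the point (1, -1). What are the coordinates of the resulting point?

Shear matrix for horizontal shear with factor k = 3:
[[1, 3], [0, 1]]
Result: (1, -1) → (-2, -1)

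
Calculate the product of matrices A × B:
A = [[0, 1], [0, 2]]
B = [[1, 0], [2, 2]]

Matrix multiplication:
C[0][0] = 0×1 + 1×2 = 2
C[0][1] = 0×0 + 1×2 = 2
C[1][0] = 0×1 + 2×2 = 4
C[1][1] = 0×0 + 2×2 = 4
Result: [[2, 2], [4, 4]]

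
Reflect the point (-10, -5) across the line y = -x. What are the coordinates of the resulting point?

Reflection across line y = -x: (-10, -5) → (5, 10)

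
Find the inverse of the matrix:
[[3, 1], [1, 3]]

For [[a,b],[c,d]], inverse = (1/det)·[[d,-b],[-c,a]]
det = (3)(3) - (1)(1) = 9 - 1 = 8
Inverse = (1/8)·[[3, -1], [-1, 3]]
= [[3/8, -1/8], [-1/8, 3/8]]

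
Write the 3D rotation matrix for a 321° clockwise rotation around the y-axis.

Rotation matrix for clockwise 321° around y-axis:
A clockwise rotation by 321° is a counterclockwise rotation by -321°.
cos(-321°) = 0.7771, sin(-321°) = 0.6293
Result: [[0.7771, 0, 0.6293], [0, 1, 0], [-0.6293, 0, 0.7771]]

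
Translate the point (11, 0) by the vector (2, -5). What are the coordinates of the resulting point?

Translation by (2, -5) (homogeneous matrix [[1, 0, 2], [0, 1, -5], [0, 0, 1]]):
x' = 11 + 2 = 13
y' = 0 + -5 = -5
Result: (13, -5)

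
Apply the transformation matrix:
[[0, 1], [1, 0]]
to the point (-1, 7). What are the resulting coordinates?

Matrix multiplication:
[[0, 1], [1, 0]] × [-1, 7]ᵀ
= [(0)(-1) + (1)(7), (1)(-1) + (0)(7)]ᵀ
= [7, -1]ᵀ
Result: (7, -1)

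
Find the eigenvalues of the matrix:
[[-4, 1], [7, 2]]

Characteristic equation: det(A - λI) = 0
λ² - (trace)λ + (det) = 0
trace = -4 + 2 = -2, det = (-4)(2) - (1)(7) = -15
λ² - (-2)λ + (-15) = 0
λ = (-2 ± √((-2)² - 4·(-15))) / 2 = (-2 ± √64) / 2
Solving: λ = -5, 3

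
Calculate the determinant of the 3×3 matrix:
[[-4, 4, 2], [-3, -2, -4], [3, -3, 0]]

Expansion along first row:
det = -4·det([[-2,-4],[-3,0]]) - 4·det([[-3,-4],[3,0]]) + 2·det([[-3,-2],[3,-3]])
    = -4·(-2·0 - -4·-3) - 4·(-3·0 - -4·3) + 2·(-3·-3 - -2·3)
    = -4·-12 - 4·12 + 2·15
    = 48 + -48 + 30 = 30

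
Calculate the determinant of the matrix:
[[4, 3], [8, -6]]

For a 2×2 matrix [[a, b], [c, d]], det = ad - bc
det = (4)(-6) - (3)(8) = -24 - 24 = -48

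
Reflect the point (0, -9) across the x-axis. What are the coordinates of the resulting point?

Reflection across x-axis: (0, -9) → (0, 9)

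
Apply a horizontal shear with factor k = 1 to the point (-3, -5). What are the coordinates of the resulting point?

Shear matrix for horizontal shear with factor k = 1:
[[1, 1], [0, 1]]
Result: (-3, -5) → (-8, -5)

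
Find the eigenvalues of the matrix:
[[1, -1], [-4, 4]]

Characteristic equation: det(A - λI) = 0
λ² - (trace)λ + (det) = 0
trace = 1 + 4 = 5, det = (1)(4) - (-1)(-4) = 0
λ² - (5)λ + (0) = 0
λ = (5 ± √((5)² - 4·(0))) / 2 = (5 ± √25) / 2
Solving: λ = 0, 5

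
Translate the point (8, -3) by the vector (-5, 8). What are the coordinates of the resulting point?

Translation by (-5, 8) (homogeneous matrix [[1, 0, -5], [0, 1, 8], [0, 0, 1]]):
x' = 8 + -5 = 3
y' = -3 + 8 = 5
Result: (3, 5)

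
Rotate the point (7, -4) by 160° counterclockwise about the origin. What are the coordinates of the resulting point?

Rotation matrix for 160°: [[cos 160°, -sin 160°], [sin 160°, cos 160°]] ≈ [[-0.939693, -0.342020], [0.342020, -0.939693]]
[[-0.939693, -0.342020], [0.342020, -0.939693]] × [7, -4]ᵀ ≈ [-5.2098, 6.1529]ᵀ
Result: (-5.2098, 6.1529)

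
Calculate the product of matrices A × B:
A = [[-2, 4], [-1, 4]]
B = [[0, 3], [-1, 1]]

Matrix multiplication:
C[0][0] = -2×0 + 4×-1 = -4
C[0][1] = -2×3 + 4×1 = -2
C[1][0] = -1×0 + 4×-1 = -4
C[1][1] = -1×3 + 4×1 = 1
Result: [[-4, -2], [-4, 1]]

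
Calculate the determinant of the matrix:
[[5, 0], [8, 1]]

For a 2×2 matrix [[a, b], [c, d]], det = ad - bc
det = (5)(1) - (0)(8) = 5 - 0 = 5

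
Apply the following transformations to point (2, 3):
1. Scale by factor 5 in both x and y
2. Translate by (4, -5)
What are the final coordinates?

Step 1: Scale (2, 3) by 5 → (10, 15)
Step 2: Translate by (4, -5) → (14, 10)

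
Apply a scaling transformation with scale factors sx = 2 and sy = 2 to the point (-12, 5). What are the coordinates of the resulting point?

Scaling matrix:
[[2, 0], [0, 2]]
Result: (-12 × 2, 5 × 2) = (-24, 10)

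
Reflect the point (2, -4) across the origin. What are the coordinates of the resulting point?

Reflection across origin: (2, -4) → (-2, 4)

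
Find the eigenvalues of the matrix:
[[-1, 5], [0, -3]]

Characteristic equation: det(A - λI) = 0
λ² - (trace)λ + (det) = 0
trace = -1 + -3 = -4, det = (-1)(-3) - (5)(0) = 3
λ² - (-4)λ + (3) = 0
λ = (-4 ± √((-4)² - 4·(3))) / 2 = (-4 ± √4) / 2
Solving: λ = -3, -1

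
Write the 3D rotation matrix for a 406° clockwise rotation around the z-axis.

Rotation matrix for clockwise 406° around z-axis:
A clockwise rotation by 406° is a counterclockwise rotation by -406°.
cos(-406°) = 0.6947, sin(-406°) = -0.7193
Result: [[0.6947, 0.7193, 0], [-0.7193, 0.6947, 0], [0, 0, 1]]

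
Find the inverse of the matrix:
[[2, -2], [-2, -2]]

For [[a,b],[c,d]], inverse = (1/det)·[[d,-b],[-c,a]]
det = (2)(-2) - (-2)(-2) = -4 - 4 = -8
Inverse = (1/-8)·[[-2, 2], [2, 2]]
= [[1/4, -1/4], [-1/4, -1/4]]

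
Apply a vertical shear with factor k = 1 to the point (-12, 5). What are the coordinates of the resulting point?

Shear matrix for vertical shear with factor k = 1:
[[1, 0], [1, 1]]
Result: (-12, 5) → (-12, -7)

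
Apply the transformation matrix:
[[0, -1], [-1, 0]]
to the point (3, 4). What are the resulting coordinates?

Matrix multiplication:
[[0, -1], [-1, 0]] × [3, 4]ᵀ
= [(0)(3) + (-1)(4), (-1)(3) + (0)(4)]ᵀ
= [-4, -3]ᵀ
Result: (-4, -3)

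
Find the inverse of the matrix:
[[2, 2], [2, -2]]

For [[a,b],[c,d]], inverse = (1/det)·[[d,-b],[-c,a]]
det = (2)(-2) - (2)(2) = -4 - 4 = -8
Inverse = (1/-8)·[[-2, -2], [-2, 2]]
= [[1/4, 1/4], [1/4, -1/4]]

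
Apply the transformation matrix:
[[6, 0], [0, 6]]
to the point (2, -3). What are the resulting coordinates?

Matrix multiplication:
[[6, 0], [0, 6]] × [2, -3]ᵀ
= [(6)(2) + (0)(-3), (0)(2) + (6)(-3)]ᵀ
= [12, -18]ᵀ
Result: (12, -18)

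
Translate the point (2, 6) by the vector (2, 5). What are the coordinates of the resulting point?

Translation by (2, 5) (homogeneous matrix [[1, 0, 2], [0, 1, 5], [0, 0, 1]]):
x' = 2 + 2 = 4
y' = 6 + 5 = 11
Result: (4, 11)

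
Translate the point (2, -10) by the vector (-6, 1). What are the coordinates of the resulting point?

Translation by (-6, 1) (homogeneous matrix [[1, 0, -6], [0, 1, 1], [0, 0, 1]]):
x' = 2 + -6 = -4
y' = -10 + 1 = -9
Result: (-4, -9)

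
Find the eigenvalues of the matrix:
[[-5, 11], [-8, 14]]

Characteristic equation: det(A - λI) = 0
λ² - (trace)λ + (det) = 0
trace = -5 + 14 = 9, det = (-5)(14) - (11)(-8) = 18
λ² - (9)λ + (18) = 0
λ = (9 ± √((9)² - 4·(18))) / 2 = (9 ± √9) / 2
Solving: λ = 3, 6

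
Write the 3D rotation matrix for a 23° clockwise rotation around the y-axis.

Rotation matrix for clockwise 23° around y-axis:
A clockwise rotation by 23° is a counterclockwise rotation by -23°.
cos(-23°) = 0.9205, sin(-23°) = -0.3907
Result: [[0.9205, 0, -0.3907], [0, 1, 0], [0.3907, 0, 0.9205]]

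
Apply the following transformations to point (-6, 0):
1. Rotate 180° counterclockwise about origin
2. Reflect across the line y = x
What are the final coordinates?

Step 1: Rotate 180° → (6, 0)
Step 2: Reflect across line y = x → (0, 6)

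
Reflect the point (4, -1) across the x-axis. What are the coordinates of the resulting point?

Reflection across x-axis: (4, -1) → (4, 1)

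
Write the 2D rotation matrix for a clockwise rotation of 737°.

Rotation matrix formula: [[cos θ, -sin θ], [sin θ, cos θ]]
A clockwise rotation by 737° is equivalent to a counterclockwise rotation by -737°.
For θ = -737°:
cos(-737°) = 0.9563
sin(-737°) = -0.2924
Result: [[0.9563, 0.2924], [-0.2924, 0.9563]]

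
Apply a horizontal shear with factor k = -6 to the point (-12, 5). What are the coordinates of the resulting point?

Shear matrix for horizontal shear with factor k = -6:
[[1, -6], [0, 1]]
Result: (-12, 5) → (-42, 5)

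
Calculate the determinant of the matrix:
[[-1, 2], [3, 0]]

For a 2×2 matrix [[a, b], [c, d]], det = ad - bc
det = (-1)(0) - (2)(3) = 0 - 6 = -6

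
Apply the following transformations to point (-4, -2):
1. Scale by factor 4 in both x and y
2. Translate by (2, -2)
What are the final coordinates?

Step 1: Scale (-4, -2) by 4 → (-16, -8)
Step 2: Translate by (2, -2) → (-14, -10)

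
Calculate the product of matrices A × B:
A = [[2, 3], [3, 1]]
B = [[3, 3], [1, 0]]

Matrix multiplication:
C[0][0] = 2×3 + 3×1 = 9
C[0][1] = 2×3 + 3×0 = 6
C[1][0] = 3×3 + 1×1 = 10
C[1][1] = 3×3 + 1×0 = 9
Result: [[9, 6], [10, 9]]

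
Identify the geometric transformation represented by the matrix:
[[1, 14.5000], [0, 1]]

This matrix represents: horizontal shear with factor 14.5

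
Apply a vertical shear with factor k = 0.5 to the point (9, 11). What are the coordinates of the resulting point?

Shear matrix for vertical shear with factor k = 0.5:
[[1, 0], [0.50, 1]]
Result: (9, 11) → (9, 15.5)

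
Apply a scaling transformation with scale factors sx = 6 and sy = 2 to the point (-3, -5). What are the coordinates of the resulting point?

Scaling matrix:
[[6, 0], [0, 2]]
Result: (-3 × 6, -5 × 2) = (-18, -10)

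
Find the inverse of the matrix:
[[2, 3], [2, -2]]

For [[a,b],[c,d]], inverse = (1/det)·[[d,-b],[-c,a]]
det = (2)(-2) - (3)(2) = -4 - 6 = -10
Inverse = (1/-10)·[[-2, -3], [-2, 2]]
= [[1/5, 3/10], [1/5, -1/5]]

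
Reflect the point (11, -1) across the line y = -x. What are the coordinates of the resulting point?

Reflection across line y = -x: (11, -1) → (1, -11)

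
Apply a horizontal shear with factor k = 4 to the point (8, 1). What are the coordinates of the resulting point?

Shear matrix for horizontal shear with factor k = 4:
[[1, 4], [0, 1]]
Result: (8, 1) → (12, 1)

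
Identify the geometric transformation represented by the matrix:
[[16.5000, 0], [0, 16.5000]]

This matrix represents: uniform scaling by factor 16.5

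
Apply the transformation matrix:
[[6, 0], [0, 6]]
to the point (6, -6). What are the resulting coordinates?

Matrix multiplication:
[[6, 0], [0, 6]] × [6, -6]ᵀ
= [(6)(6) + (0)(-6), (0)(6) + (6)(-6)]ᵀ
= [36, -36]ᵀ
Result: (36, -36)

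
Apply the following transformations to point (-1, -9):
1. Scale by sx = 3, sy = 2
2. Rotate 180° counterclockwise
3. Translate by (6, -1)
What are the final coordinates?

Step 1: Scale → (-3, -18)
Step 2: Rotate 180° → (3, 18)
Step 3: Translate → (9, 17)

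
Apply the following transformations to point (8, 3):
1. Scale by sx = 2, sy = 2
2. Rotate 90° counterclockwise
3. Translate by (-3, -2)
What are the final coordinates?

Step 1: Scale → (16, 6)
Step 2: Rotate 90° → (-6, 16)
Step 3: Translate → (-9, 14)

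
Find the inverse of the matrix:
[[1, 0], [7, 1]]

For [[a,b],[c,d]], inverse = (1/det)·[[d,-b],[-c,a]]
det = (1)(1) - (0)(7) = 1 - 0 = 1
Inverse = [[1, 0], [-7, 1]]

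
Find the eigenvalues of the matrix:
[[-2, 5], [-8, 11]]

Characteristic equation: det(A - λI) = 0
λ² - (trace)λ + (det) = 0
trace = -2 + 11 = 9, det = (-2)(11) - (5)(-8) = 18
λ² - (9)λ + (18) = 0
λ = (9 ± √((9)² - 4·(18))) / 2 = (9 ± √9) / 2
Solving: λ = 3, 6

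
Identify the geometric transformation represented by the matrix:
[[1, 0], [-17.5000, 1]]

This matrix represents: vertical shear with factor -17.5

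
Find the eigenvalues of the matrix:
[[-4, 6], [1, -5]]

Characteristic equation: det(A - λI) = 0
λ² - (trace)λ + (det) = 0
trace = -4 + -5 = -9, det = (-4)(-5) - (6)(1) = 14
λ² - (-9)λ + (14) = 0
λ = (-9 ± √((-9)² - 4·(14))) / 2 = (-9 ± √25) / 2
Solving: λ = -7, -2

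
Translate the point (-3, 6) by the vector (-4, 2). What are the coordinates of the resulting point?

Translation by (-4, 2) (homogeneous matrix [[1, 0, -4], [0, 1, 2], [0, 0, 1]]):
x' = -3 + -4 = -7
y' = 6 + 2 = 8
Result: (-7, 8)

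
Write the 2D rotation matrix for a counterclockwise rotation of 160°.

Rotation matrix formula: [[cos θ, -sin θ], [sin θ, cos θ]]
For θ = 160°:
cos(160°) = -0.9397
sin(160°) = 0.3420
Result: [[-0.9397, -0.3420], [0.3420, -0.9397]]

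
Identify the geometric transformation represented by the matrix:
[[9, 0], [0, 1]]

This matrix represents: non-uniform scaling by sx = 9, sy = 1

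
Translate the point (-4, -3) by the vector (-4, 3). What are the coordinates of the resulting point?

Translation by (-4, 3) (homogeneous matrix [[1, 0, -4], [0, 1, 3], [0, 0, 1]]):
x' = -4 + -4 = -8
y' = -3 + 3 = 0
Result: (-8, 0)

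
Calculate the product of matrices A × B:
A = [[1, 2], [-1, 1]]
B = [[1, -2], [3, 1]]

Matrix multiplication:
C[0][0] = 1×1 + 2×3 = 7
C[0][1] = 1×-2 + 2×1 = 0
C[1][0] = -1×1 + 1×3 = 2
C[1][1] = -1×-2 + 1×1 = 3
Result: [[7, 0], [2, 3]]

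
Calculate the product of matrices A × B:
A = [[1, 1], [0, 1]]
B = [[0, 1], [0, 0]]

Matrix multiplication:
C[0][0] = 1×0 + 1×0 = 0
C[0][1] = 1×1 + 1×0 = 1
C[1][0] = 0×0 + 1×0 = 0
C[1][1] = 0×1 + 1×0 = 0
Result: [[0, 1], [0, 0]]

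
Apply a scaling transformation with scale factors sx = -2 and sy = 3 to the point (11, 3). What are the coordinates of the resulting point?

Scaling matrix:
[[-2, 0], [0, 3]]
Result: (11 × -2, 3 × 3) = (-22, 9)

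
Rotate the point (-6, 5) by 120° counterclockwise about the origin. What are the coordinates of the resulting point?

Rotation matrix for 120°: [[cos 120°, -sin 120°], [sin 120°, cos 120°]] ≈ [[-0.500000, -0.866025], [0.866025, -0.500000]]
[[-0.500000, -0.866025], [0.866025, -0.500000]] × [-6, 5]ᵀ ≈ [-1.3301, -7.6962]ᵀ
Result: (-1.3301, -7.6962)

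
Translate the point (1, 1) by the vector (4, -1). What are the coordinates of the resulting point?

Translation by (4, -1) (homogeneous matrix [[1, 0, 4], [0, 1, -1], [0, 0, 1]]):
x' = 1 + 4 = 5
y' = 1 + -1 = 0
Result: (5, 0)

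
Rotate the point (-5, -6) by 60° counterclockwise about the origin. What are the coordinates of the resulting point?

Rotation matrix for 60°: [[cos 60°, -sin 60°], [sin 60°, cos 60°]] ≈ [[0.500000, -0.866025], [0.866025, 0.500000]]
[[0.500000, -0.866025], [0.866025, 0.500000]] × [-5, -6]ᵀ ≈ [2.6962, -7.3301]ᵀ
Result: (2.6962, -7.3301)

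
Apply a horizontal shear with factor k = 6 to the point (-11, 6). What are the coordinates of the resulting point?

Shear matrix for horizontal shear with factor k = 6:
[[1, 6], [0, 1]]
Result: (-11, 6) → (25, 6)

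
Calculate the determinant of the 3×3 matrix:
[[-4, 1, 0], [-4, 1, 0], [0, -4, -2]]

Expansion along first row:
det = -4·det([[1,0],[-4,-2]]) - 1·det([[-4,0],[0,-2]]) + 0·det([[-4,1],[0,-4]])
    = -4·(1·-2 - 0·-4) - 1·(-4·-2 - 0·0) + 0·(-4·-4 - 1·0)
    = -4·-2 - 1·8 + 0·16
    = 8 + -8 + 0 = 0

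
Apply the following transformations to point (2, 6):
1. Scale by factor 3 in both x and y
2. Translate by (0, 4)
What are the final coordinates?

Step 1: Scale (2, 6) by 3 → (6, 18)
Step 2: Translate by (0, 4) → (6, 22)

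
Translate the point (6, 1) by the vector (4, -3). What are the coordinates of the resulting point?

Translation by (4, -3) (homogeneous matrix [[1, 0, 4], [0, 1, -3], [0, 0, 1]]):
x' = 6 + 4 = 10
y' = 1 + -3 = -2
Result: (10, -2)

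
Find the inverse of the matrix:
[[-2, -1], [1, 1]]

For [[a,b],[c,d]], inverse = (1/det)·[[d,-b],[-c,a]]
det = (-2)(1) - (-1)(1) = -2 - -1 = -1
Inverse = (1/-1)·[[1, 1], [-1, -2]]
= [[-1, -1], [1, 2]]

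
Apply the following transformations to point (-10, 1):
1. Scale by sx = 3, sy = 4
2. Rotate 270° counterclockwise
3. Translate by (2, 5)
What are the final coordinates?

Step 1: Scale → (-30, 4)
Step 2: Rotate 270° → (4, 30)
Step 3: Translate → (6, 35)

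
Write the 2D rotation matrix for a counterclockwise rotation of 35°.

Rotation matrix formula: [[cos θ, -sin θ], [sin θ, cos θ]]
For θ = 35°:
cos(35°) = 0.8192
sin(35°) = 0.5736
Result: [[0.8192, -0.5736], [0.5736, 0.8192]]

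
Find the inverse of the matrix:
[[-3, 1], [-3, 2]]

For [[a,b],[c,d]], inverse = (1/det)·[[d,-b],[-c,a]]
det = (-3)(2) - (1)(-3) = -6 - -3 = -3
Inverse = (1/-3)·[[2, -1], [3, -3]]
= [[-2/3, 1/3], [-1, 1]]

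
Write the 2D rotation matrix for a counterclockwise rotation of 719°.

Rotation matrix formula: [[cos θ, -sin θ], [sin θ, cos θ]]
For θ = 719°:
cos(719°) = 0.9998
sin(719°) = -0.0175
Result: [[0.9998, 0.0175], [-0.0175, 0.9998]]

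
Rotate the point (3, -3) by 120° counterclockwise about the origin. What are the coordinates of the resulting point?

Rotation matrix for 120°: [[cos 120°, -sin 120°], [sin 120°, cos 120°]] ≈ [[-0.500000, -0.866025], [0.866025, -0.500000]]
[[-0.500000, -0.866025], [0.866025, -0.500000]] × [3, -3]ᵀ ≈ [1.0981, 4.0981]ᵀ
Result: (1.0981, 4.0981)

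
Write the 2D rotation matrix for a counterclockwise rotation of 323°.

Rotation matrix formula: [[cos θ, -sin θ], [sin θ, cos θ]]
For θ = 323°:
cos(323°) = 0.7986
sin(323°) = -0.6018
Result: [[0.7986, 0.6018], [-0.6018, 0.7986]]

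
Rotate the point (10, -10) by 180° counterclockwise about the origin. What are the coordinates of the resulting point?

Rotation matrix for 180°: [[cos 180°, -sin 180°], [sin 180°, cos 180°]] = [[-1, 0], [0, -1]]
[[-1, 0], [0, -1]] × [10, -10]ᵀ = [-10, 10]ᵀ
Result: (-10, 10)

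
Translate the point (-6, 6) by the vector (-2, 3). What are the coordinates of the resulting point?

Translation by (-2, 3) (homogeneous matrix [[1, 0, -2], [0, 1, 3], [0, 0, 1]]):
x' = -6 + -2 = -8
y' = 6 + 3 = 9
Result: (-8, 9)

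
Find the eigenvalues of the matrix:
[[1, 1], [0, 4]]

Characteristic equation: det(A - λI) = 0
λ² - (trace)λ + (det) = 0
trace = 1 + 4 = 5, det = (1)(4) - (1)(0) = 4
λ² - (5)λ + (4) = 0
λ = (5 ± √((5)² - 4·(4))) / 2 = (5 ± √9) / 2
Solving: λ = 1, 4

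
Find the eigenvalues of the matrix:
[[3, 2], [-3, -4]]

Characteristic equation: det(A - λI) = 0
λ² - (trace)λ + (det) = 0
trace = 3 + -4 = -1, det = (3)(-4) - (2)(-3) = -6
λ² - (-1)λ + (-6) = 0
λ = (-1 ± √((-1)² - 4·(-6))) / 2 = (-1 ± √25) / 2
Solving: λ = -3, 2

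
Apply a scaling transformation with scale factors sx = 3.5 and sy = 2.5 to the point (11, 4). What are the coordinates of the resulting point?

Scaling matrix:
[[3.50, 0], [0, 2.50]]
Result: (11 × 3.5, 4 × 2.5) = (38.5, 10)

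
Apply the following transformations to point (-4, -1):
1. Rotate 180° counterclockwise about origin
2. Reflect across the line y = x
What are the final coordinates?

Step 1: Rotate 180° → (4, 1)
Step 2: Reflect across line y = x → (1, 4)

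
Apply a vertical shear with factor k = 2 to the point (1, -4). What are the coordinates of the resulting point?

Shear matrix for vertical shear with factor k = 2:
[[1, 0], [2, 1]]
Result: (1, -4) → (1, -2)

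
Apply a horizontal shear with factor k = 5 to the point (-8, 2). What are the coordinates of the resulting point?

Shear matrix for horizontal shear with factor k = 5:
[[1, 5], [0, 1]]
Result: (-8, 2) → (2, 2)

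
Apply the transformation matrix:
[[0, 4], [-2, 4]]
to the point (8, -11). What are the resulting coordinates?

Matrix multiplication:
[[0, 4], [-2, 4]] × [8, -11]ᵀ
= [(0)(8) + (4)(-11), (-2)(8) + (4)(-11)]ᵀ
= [-44, -60]ᵀ
Result: (-44, -60)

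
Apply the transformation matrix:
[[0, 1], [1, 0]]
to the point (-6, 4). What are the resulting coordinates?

Matrix multiplication:
[[0, 1], [1, 0]] × [-6, 4]ᵀ
= [(0)(-6) + (1)(4), (1)(-6) + (0)(4)]ᵀ
= [4, -6]ᵀ
Result: (4, -6)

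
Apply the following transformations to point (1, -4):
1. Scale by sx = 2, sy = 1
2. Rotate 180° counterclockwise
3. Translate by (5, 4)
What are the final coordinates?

Step 1: Scale → (2, -4)
Step 2: Rotate 180° → (-2, 4)
Step 3: Translate → (3, 8)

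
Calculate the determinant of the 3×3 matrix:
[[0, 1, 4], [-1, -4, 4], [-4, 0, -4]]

Expansion along first row:
det = 0·det([[-4,4],[0,-4]]) - 1·det([[-1,4],[-4,-4]]) + 4·det([[-1,-4],[-4,0]])
    = 0·(-4·-4 - 4·0) - 1·(-1·-4 - 4·-4) + 4·(-1·0 - -4·-4)
    = 0·16 - 1·20 + 4·-16
    = 0 + -20 + -64 = -84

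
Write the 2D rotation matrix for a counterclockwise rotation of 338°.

Rotation matrix formula: [[cos θ, -sin θ], [sin θ, cos θ]]
For θ = 338°:
cos(338°) = 0.9272
sin(338°) = -0.3746
Result: [[0.9272, 0.3746], [-0.3746, 0.9272]]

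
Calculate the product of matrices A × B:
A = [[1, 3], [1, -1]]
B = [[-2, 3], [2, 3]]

Matrix multiplication:
C[0][0] = 1×-2 + 3×2 = 4
C[0][1] = 1×3 + 3×3 = 12
C[1][0] = 1×-2 + -1×2 = -4
C[1][1] = 1×3 + -1×3 = 0
Result: [[4, 12], [-4, 0]]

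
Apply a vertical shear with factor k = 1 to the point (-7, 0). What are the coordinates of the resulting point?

Shear matrix for vertical shear with factor k = 1:
[[1, 0], [1, 1]]
Result: (-7, 0) → (-7, -7)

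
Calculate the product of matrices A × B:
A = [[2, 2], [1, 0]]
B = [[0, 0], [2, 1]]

Matrix multiplication:
C[0][0] = 2×0 + 2×2 = 4
C[0][1] = 2×0 + 2×1 = 2
C[1][0] = 1×0 + 0×2 = 0
C[1][1] = 1×0 + 0×1 = 0
Result: [[4, 2], [0, 0]]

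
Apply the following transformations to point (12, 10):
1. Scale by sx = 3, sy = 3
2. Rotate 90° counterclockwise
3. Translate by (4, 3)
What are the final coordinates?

Step 1: Scale → (36, 30)
Step 2: Rotate 90° → (-30, 36)
Step 3: Translate → (-26, 39)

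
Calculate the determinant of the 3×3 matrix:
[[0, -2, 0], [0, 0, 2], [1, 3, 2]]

Expansion along first row:
det = 0·det([[0,2],[3,2]]) - -2·det([[0,2],[1,2]]) + 0·det([[0,0],[1,3]])
    = 0·(0·2 - 2·3) - -2·(0·2 - 2·1) + 0·(0·3 - 0·1)
    = 0·-6 - -2·-2 + 0·0
    = 0 + -4 + 0 = -4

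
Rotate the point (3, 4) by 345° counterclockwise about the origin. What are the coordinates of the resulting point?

Rotation matrix for 345°: [[cos 345°, -sin 345°], [sin 345°, cos 345°]] ≈ [[0.965926, 0.258819], [-0.258819, 0.965926]]
[[0.965926, 0.258819], [-0.258819, 0.965926]] × [3, 4]ᵀ ≈ [3.9331, 3.0872]ᵀ
Result: (3.9331, 3.0872)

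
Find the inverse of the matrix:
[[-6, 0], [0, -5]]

For [[a,b],[c,d]], inverse = (1/det)·[[d,-b],[-c,a]]
det = (-6)(-5) - (0)(0) = 30 - 0 = 30
Inverse = (1/30)·[[-5, 0], [0, -6]]
= [[-1/6, 0], [0, -1/5]]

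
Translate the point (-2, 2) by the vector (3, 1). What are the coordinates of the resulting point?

Translation by (3, 1) (homogeneous matrix [[1, 0, 3], [0, 1, 1], [0, 0, 1]]):
x' = -2 + 3 = 1
y' = 2 + 1 = 3
Result: (1, 3)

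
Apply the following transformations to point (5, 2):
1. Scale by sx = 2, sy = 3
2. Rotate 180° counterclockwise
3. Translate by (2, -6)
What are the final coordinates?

Step 1: Scale → (10, 6)
Step 2: Rotate 180° → (-10, -6)
Step 3: Translate → (-8, -12)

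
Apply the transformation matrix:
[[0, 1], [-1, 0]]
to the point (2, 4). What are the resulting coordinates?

Matrix multiplication:
[[0, 1], [-1, 0]] × [2, 4]ᵀ
= [(0)(2) + (1)(4), (-1)(2) + (0)(4)]ᵀ
= [4, -2]ᵀ
Result: (4, -2)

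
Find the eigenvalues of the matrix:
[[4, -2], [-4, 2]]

Characteristic equation: det(A - λI) = 0
λ² - (trace)λ + (det) = 0
trace = 4 + 2 = 6, det = (4)(2) - (-2)(-4) = 0
λ² - (6)λ + (0) = 0
λ = (6 ± √((6)² - 4·(0))) / 2 = (6 ± √36) / 2
Solving: λ = 0, 6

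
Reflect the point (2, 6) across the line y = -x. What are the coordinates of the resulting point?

Reflection across line y = -x: (2, 6) → (-6, -2)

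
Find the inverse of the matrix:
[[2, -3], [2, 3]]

For [[a,b],[c,d]], inverse = (1/det)·[[d,-b],[-c,a]]
det = (2)(3) - (-3)(2) = 6 - -6 = 12
Inverse = (1/12)·[[3, 3], [-2, 2]]
= [[1/4, 1/4], [-1/6, 1/6]]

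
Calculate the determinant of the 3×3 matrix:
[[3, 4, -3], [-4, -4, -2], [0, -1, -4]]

Expansion along first row:
det = 3·det([[-4,-2],[-1,-4]]) - 4·det([[-4,-2],[0,-4]]) + -3·det([[-4,-4],[0,-1]])
    = 3·(-4·-4 - -2·-1) - 4·(-4·-4 - -2·0) + -3·(-4·-1 - -4·0)
    = 3·14 - 4·16 + -3·4
    = 42 + -64 + -12 = -34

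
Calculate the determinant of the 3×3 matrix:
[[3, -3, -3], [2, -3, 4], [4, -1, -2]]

Expansion along first row:
det = 3·det([[-3,4],[-1,-2]]) - -3·det([[2,4],[4,-2]]) + -3·det([[2,-3],[4,-1]])
    = 3·(-3·-2 - 4·-1) - -3·(2·-2 - 4·4) + -3·(2·-1 - -3·4)
    = 3·10 - -3·-20 + -3·10
    = 30 + -60 + -30 = -60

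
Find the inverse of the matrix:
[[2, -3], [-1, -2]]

For [[a,b],[c,d]], inverse = (1/det)·[[d,-b],[-c,a]]
det = (2)(-2) - (-3)(-1) = -4 - 3 = -7
Inverse = (1/-7)·[[-2, 3], [1, 2]]
= [[2/7, -3/7], [-1/7, -2/7]]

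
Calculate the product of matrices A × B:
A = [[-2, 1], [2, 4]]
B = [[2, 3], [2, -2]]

Matrix multiplication:
C[0][0] = -2×2 + 1×2 = -2
C[0][1] = -2×3 + 1×-2 = -8
C[1][0] = 2×2 + 4×2 = 12
C[1][1] = 2×3 + 4×-2 = -2
Result: [[-2, -8], [12, -2]]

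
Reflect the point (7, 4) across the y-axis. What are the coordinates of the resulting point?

Reflection across y-axis: (7, 4) → (-7, 4)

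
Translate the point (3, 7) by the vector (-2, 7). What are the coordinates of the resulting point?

Translation by (-2, 7) (homogeneous matrix [[1, 0, -2], [0, 1, 7], [0, 0, 1]]):
x' = 3 + -2 = 1
y' = 7 + 7 = 14
Result: (1, 14)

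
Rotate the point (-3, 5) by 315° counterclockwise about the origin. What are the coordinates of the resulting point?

Rotation matrix for 315°: [[cos 315°, -sin 315°], [sin 315°, cos 315°]] ≈ [[0.707107, 0.707107], [-0.707107, 0.707107]]
[[0.707107, 0.707107], [-0.707107, 0.707107]] × [-3, 5]ᵀ ≈ [1.4142, 5.6569]ᵀ
Result: (1.4142, 5.6569)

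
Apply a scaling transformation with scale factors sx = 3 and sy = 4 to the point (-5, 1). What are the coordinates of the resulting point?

Scaling matrix:
[[3, 0], [0, 4]]
Result: (-5 × 3, 1 × 4) = (-15, 4)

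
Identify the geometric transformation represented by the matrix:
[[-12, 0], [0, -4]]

This matrix represents: non-uniform scaling by sx = -12, sy = -4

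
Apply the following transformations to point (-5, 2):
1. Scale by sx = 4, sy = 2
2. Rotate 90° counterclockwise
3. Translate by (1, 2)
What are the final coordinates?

Step 1: Scale → (-20, 4)
Step 2: Rotate 90° → (-4, -20)
Step 3: Translate → (-3, -18)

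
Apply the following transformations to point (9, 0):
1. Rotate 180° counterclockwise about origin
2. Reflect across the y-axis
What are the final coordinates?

Step 1: Rotate 180° → (-9, 0)
Step 2: Reflect across y-axis → (9, 0)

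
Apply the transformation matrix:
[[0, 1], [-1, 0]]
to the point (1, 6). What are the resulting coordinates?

Matrix multiplication:
[[0, 1], [-1, 0]] × [1, 6]ᵀ
= [(0)(1) + (1)(6), (-1)(1) + (0)(6)]ᵀ
= [6, -1]ᵀ
Result: (6, -1)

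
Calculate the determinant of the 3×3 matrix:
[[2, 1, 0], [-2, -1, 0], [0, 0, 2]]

Expansion along first row:
det = 2·det([[-1,0],[0,2]]) - 1·det([[-2,0],[0,2]]) + 0·det([[-2,-1],[0,0]])
    = 2·(-1·2 - 0·0) - 1·(-2·2 - 0·0) + 0·(-2·0 - -1·0)
    = 2·-2 - 1·-4 + 0·0
    = -4 + 4 + 0 = 0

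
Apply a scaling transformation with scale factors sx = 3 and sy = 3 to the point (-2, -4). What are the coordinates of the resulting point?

Scaling matrix:
[[3, 0], [0, 3]]
Result: (-2 × 3, -4 × 3) = (-6, -12)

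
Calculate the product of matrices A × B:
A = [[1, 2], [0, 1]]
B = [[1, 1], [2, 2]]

Matrix multiplication:
C[0][0] = 1×1 + 2×2 = 5
C[0][1] = 1×1 + 2×2 = 5
C[1][0] = 0×1 + 1×2 = 2
C[1][1] = 0×1 + 1×2 = 2
Result: [[5, 5], [2, 2]]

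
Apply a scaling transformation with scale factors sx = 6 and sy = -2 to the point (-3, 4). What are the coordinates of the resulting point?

Scaling matrix:
[[6, 0], [0, -2]]
Result: (-3 × 6, 4 × -2) = (-18, -8)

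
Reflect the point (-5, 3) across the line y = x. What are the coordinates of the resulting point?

Reflection across line y = x: (-5, 3) → (3, -5)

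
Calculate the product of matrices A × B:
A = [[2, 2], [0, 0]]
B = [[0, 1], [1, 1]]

Matrix multiplication:
C[0][0] = 2×0 + 2×1 = 2
C[0][1] = 2×1 + 2×1 = 4
C[1][0] = 0×0 + 0×1 = 0
C[1][1] = 0×1 + 0×1 = 0
Result: [[2, 4], [0, 0]]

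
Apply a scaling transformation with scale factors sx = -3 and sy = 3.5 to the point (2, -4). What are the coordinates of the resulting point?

Scaling matrix:
[[-3, 0], [0, 3.50]]
Result: (2 × -3, -4 × 3.5) = (-6, -14)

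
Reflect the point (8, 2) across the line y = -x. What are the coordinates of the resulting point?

Reflection across line y = -x: (8, 2) → (-2, -8)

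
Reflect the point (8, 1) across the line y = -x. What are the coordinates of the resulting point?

Reflection across line y = -x: (8, 1) → (-1, -8)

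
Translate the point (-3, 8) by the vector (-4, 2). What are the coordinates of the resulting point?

Translation by (-4, 2) (homogeneous matrix [[1, 0, -4], [0, 1, 2], [0, 0, 1]]):
x' = -3 + -4 = -7
y' = 8 + 2 = 10
Result: (-7, 10)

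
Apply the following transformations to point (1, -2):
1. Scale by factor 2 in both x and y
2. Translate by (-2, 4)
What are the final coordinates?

Step 1: Scale (1, -2) by 2 → (2, -4)
Step 2: Translate by (-2, 4) → (0, 0)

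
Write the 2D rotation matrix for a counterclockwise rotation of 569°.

Rotation matrix formula: [[cos θ, -sin θ], [sin θ, cos θ]]
For θ = 569°:
cos(569°) = -0.8746
sin(569°) = -0.4848
Result: [[-0.8746, 0.4848], [-0.4848, -0.8746]]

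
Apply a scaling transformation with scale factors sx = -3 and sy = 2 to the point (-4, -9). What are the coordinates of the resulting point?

Scaling matrix:
[[-3, 0], [0, 2]]
Result: (-4 × -3, -9 × 2) = (12, -18)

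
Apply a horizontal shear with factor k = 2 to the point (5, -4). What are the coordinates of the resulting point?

Shear matrix for horizontal shear with factor k = 2:
[[1, 2], [0, 1]]
Result: (5, -4) → (-3, -4)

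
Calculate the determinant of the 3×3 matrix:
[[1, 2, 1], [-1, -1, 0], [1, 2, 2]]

Expansion along first row:
det = 1·det([[-1,0],[2,2]]) - 2·det([[-1,0],[1,2]]) + 1·det([[-1,-1],[1,2]])
    = 1·(-1·2 - 0·2) - 2·(-1·2 - 0·1) + 1·(-1·2 - -1·1)
    = 1·-2 - 2·-2 + 1·-1
    = -2 + 4 + -1 = 1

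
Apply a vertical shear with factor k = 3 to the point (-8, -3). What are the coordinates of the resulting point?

Shear matrix for vertical shear with factor k = 3:
[[1, 0], [3, 1]]
Result: (-8, -3) → (-8, -27)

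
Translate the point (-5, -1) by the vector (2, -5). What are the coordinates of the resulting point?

Translation by (2, -5) (homogeneous matrix [[1, 0, 2], [0, 1, -5], [0, 0, 1]]):
x' = -5 + 2 = -3
y' = -1 + -5 = -6
Result: (-3, -6)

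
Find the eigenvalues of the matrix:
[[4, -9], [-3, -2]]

Characteristic equation: det(A - λI) = 0
λ² - (trace)λ + (det) = 0
trace = 4 + -2 = 2, det = (4)(-2) - (-9)(-3) = -35
λ² - (2)λ + (-35) = 0
λ = (2 ± √((2)² - 4·(-35))) / 2 = (2 ± √144) / 2
Solving: λ = -5, 7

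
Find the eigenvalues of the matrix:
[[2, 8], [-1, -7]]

Characteristic equation: det(A - λI) = 0
λ² - (trace)λ + (det) = 0
trace = 2 + -7 = -5, det = (2)(-7) - (8)(-1) = -6
λ² - (-5)λ + (-6) = 0
λ = (-5 ± √((-5)² - 4·(-6))) / 2 = (-5 ± √49) / 2
Solving: λ = -6, 1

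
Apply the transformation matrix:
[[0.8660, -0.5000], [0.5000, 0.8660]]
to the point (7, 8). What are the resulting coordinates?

Matrix multiplication:
[[0.8660, -0.5000], [0.5000, 0.8660]] × [7, 8]ᵀ
= [(0.8660)(7) + (-0.5000)(8), (0.5000)(7) + (0.8660)(8)]ᵀ
= [2.0620, 10.4280]ᵀ
Result: (2.0620, 10.4280)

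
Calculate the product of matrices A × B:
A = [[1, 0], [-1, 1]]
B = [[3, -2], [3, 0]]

Matrix multiplication:
C[0][0] = 1×3 + 0×3 = 3
C[0][1] = 1×-2 + 0×0 = -2
C[1][0] = -1×3 + 1×3 = 0
C[1][1] = -1×-2 + 1×0 = 2
Result: [[3, -2], [0, 2]]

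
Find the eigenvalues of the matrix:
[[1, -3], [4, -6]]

Characteristic equation: det(A - λI) = 0
λ² - (trace)λ + (det) = 0
trace = 1 + -6 = -5, det = (1)(-6) - (-3)(4) = 6
λ² - (-5)λ + (6) = 0
λ = (-5 ± √((-5)² - 4·(6))) / 2 = (-5 ± √1) / 2
Solving: λ = -3, -2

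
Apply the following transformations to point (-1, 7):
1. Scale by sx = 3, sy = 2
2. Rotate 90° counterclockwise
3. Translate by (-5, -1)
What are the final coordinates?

Step 1: Scale → (-3, 14)
Step 2: Rotate 90° → (-14, -3)
Step 3: Translate → (-19, -4)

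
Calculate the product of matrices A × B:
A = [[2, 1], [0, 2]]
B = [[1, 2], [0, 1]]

Matrix multiplication:
C[0][0] = 2×1 + 1×0 = 2
C[0][1] = 2×2 + 1×1 = 5
C[1][0] = 0×1 + 2×0 = 0
C[1][1] = 0×2 + 2×1 = 2
Result: [[2, 5], [0, 2]]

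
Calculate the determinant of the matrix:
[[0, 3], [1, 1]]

For a 2×2 matrix [[a, b], [c, d]], det = ad - bc
det = (0)(1) - (3)(1) = 0 - 3 = -3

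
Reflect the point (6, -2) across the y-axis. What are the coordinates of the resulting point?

Reflection across y-axis: (6, -2) → (-6, -2)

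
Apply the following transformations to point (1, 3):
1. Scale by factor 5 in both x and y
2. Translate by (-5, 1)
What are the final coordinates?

Step 1: Scale (1, 3) by 5 → (5, 15)
Step 2: Translate by (-5, 1) → (0, 16)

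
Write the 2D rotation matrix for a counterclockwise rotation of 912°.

Rotation matrix formula: [[cos θ, -sin θ], [sin θ, cos θ]]
For θ = 912°:
cos(912°) = -0.9781
sin(912°) = -0.2079
Result: [[-0.9781, 0.2079], [-0.2079, -0.9781]]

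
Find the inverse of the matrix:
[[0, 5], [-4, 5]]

For [[a,b],[c,d]], inverse = (1/det)·[[d,-b],[-c,a]]
det = (0)(5) - (5)(-4) = 0 - -20 = 20
Inverse = (1/20)·[[5, -5], [4, 0]]
= [[1/4, -1/4], [1/5, 0]]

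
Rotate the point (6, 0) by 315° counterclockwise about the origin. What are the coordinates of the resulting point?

Rotation matrix for 315°: [[cos 315°, -sin 315°], [sin 315°, cos 315°]] ≈ [[0.707107, 0.707107], [-0.707107, 0.707107]]
[[0.707107, 0.707107], [-0.707107, 0.707107]] × [6, 0]ᵀ ≈ [4.2426, -4.2426]ᵀ
Result: (4.2426, -4.2426)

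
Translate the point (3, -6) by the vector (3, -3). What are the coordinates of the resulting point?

Translation by (3, -3) (homogeneous matrix [[1, 0, 3], [0, 1, -3], [0, 0, 1]]):
x' = 3 + 3 = 6
y' = -6 + -3 = -9
Result: (6, -9)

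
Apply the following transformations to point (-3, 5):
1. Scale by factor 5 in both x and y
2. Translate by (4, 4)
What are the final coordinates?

Step 1: Scale (-3, 5) by 5 → (-15, 25)
Step 2: Translate by (4, 4) → (-11, 29)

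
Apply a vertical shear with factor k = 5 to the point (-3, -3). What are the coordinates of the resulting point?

Shear matrix for vertical shear with factor k = 5:
[[1, 0], [5, 1]]
Result: (-3, -3) → (-3, -18)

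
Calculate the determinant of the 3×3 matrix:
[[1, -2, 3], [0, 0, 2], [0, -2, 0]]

Expansion along first row:
det = 1·det([[0,2],[-2,0]]) - -2·det([[0,2],[0,0]]) + 3·det([[0,0],[0,-2]])
    = 1·(0·0 - 2·-2) - -2·(0·0 - 2·0) + 3·(0·-2 - 0·0)
    = 1·4 - -2·0 + 3·0
    = 4 + 0 + 0 = 4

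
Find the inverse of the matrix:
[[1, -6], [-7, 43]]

For [[a,b],[c,d]], inverse = (1/det)·[[d,-b],[-c,a]]
det = (1)(43) - (-6)(-7) = 43 - 42 = 1
Inverse = [[43, 6], [7, 1]]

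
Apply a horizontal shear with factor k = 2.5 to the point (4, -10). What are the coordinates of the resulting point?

Shear matrix for horizontal shear with factor k = 2.5:
[[1, 2.50], [0, 1]]
Result: (4, -10) → (-21, -10)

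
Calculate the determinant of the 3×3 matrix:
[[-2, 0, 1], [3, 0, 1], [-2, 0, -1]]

Expansion along first row:
det = -2·det([[0,1],[0,-1]]) - 0·det([[3,1],[-2,-1]]) + 1·det([[3,0],[-2,0]])
    = -2·(0·-1 - 1·0) - 0·(3·-1 - 1·-2) + 1·(3·0 - 0·-2)
    = -2·0 - 0·-1 + 1·0
    = 0 + 0 + 0 = 0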